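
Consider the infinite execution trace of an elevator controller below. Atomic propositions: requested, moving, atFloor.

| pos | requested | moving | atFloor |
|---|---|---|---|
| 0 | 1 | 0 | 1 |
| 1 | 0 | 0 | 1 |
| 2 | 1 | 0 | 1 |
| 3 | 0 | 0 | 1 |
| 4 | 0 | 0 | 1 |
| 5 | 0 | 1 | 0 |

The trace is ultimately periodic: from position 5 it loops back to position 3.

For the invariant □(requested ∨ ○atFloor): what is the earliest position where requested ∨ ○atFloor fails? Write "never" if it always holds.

Check requested ∨ ○atFloor at each position in order: 0 ✓, 1 ✓, 2 ✓, 3 ✓.
At position 4 the labels are {atFloor} and the next position 5 has {moving}, so requested ∨ ○atFloor is false there. This is the first violation.

4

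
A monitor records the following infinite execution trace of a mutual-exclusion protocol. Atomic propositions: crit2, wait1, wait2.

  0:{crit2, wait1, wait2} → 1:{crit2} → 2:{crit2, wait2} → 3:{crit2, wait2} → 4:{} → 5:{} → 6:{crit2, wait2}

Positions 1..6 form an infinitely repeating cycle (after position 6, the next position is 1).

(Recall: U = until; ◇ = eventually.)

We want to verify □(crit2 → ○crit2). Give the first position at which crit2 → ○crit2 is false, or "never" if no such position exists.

Check crit2 → ○crit2 at each position in order: 0 ✓, 1 ✓, 2 ✓.
At position 3 the labels are {crit2, wait2} and the next position 4 has {}, so crit2 → ○crit2 is false there. This is the first violation.

3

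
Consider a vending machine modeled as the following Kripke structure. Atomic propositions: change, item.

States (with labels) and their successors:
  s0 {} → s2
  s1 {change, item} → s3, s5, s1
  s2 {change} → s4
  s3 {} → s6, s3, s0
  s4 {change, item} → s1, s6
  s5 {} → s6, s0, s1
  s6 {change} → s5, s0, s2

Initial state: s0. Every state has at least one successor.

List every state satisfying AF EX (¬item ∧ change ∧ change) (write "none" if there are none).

{s0, s2, s3, s4, s5, s6}

States satisfying EX (¬item ∧ change ∧ change): {s0, s3, s4, s5, s6}.
States satisfying AF EX (¬item ∧ change ∧ change): {s0, s2, s3, s4, s5, s6}.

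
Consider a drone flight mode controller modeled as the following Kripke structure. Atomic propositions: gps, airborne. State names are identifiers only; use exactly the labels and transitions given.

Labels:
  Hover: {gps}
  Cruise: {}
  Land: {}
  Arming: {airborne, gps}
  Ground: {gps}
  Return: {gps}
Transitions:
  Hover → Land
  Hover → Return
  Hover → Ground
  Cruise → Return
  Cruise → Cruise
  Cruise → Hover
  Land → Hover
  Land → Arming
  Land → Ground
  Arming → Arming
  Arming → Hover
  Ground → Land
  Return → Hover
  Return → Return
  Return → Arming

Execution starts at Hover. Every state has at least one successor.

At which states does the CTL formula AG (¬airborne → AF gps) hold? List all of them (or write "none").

{Hover, Land, Arming, Ground, Return}

States satisfying ¬airborne → AF gps: {Hover, Land, Arming, Ground, Return}.
States satisfying AG (¬airborne → AF gps): {Hover, Land, Arming, Ground, Return}.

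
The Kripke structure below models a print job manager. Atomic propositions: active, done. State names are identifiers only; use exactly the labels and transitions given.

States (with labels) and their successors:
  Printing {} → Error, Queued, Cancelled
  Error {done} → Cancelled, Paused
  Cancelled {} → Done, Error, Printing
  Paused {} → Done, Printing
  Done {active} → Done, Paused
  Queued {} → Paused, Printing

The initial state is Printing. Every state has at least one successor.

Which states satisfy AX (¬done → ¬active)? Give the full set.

{Printing, Error, Queued}

States satisfying ¬done → ¬active: {Printing, Error, Cancelled, Paused, Queued}.
States satisfying AX (¬done → ¬active): {Printing, Error, Queued}.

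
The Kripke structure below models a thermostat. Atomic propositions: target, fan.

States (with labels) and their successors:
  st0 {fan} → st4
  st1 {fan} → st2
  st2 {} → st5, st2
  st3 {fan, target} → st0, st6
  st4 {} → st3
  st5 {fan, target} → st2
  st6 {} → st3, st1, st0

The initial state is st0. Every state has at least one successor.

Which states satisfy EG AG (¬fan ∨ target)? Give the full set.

States satisfying AG (¬fan ∨ target): {st2, st5}.
States satisfying EG AG (¬fan ∨ target): {st2, st5}.

{st2, st5}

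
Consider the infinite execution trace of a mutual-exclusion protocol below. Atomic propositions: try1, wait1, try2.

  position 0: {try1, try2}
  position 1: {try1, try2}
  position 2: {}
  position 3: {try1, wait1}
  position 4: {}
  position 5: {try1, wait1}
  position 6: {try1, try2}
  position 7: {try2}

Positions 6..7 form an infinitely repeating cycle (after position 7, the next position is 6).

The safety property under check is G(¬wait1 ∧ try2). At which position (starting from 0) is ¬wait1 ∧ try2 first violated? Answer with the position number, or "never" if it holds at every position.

2

Check ¬wait1 ∧ try2 at each position in order: 0 ✓, 1 ✓.
At position 2 the labels are {}, so ¬wait1 ∧ try2 is false there. This is the first violation.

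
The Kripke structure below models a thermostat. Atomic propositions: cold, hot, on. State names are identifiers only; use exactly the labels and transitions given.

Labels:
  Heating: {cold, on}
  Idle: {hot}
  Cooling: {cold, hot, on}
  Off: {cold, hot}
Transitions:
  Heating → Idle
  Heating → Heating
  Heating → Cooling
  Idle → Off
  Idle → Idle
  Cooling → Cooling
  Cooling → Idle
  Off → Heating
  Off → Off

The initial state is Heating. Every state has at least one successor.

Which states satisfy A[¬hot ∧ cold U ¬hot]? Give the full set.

States satisfying ¬hot ∧ cold: {Heating}.
States satisfying ¬hot: {Heating}.
States satisfying A[¬hot ∧ cold U ¬hot]: {Heating}.

{Heating}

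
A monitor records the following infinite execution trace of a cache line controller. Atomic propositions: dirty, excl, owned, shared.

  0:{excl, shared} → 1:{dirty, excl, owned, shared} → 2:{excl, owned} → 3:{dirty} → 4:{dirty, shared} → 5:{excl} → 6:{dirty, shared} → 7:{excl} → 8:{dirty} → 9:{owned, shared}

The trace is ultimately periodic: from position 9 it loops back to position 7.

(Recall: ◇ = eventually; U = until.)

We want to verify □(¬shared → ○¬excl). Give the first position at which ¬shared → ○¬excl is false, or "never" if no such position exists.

¬shared → ○¬excl holds at every position 0..9, and those are all the positions the trace ever visits, so the invariant □(¬shared → ○¬excl) is never violated.

never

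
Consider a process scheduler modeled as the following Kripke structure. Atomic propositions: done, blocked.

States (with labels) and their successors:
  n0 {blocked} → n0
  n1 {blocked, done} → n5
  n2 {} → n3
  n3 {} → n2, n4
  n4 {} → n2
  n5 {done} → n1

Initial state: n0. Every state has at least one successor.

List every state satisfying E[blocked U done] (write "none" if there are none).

{n1, n5}

States satisfying blocked: {n0, n1}.
States satisfying done: {n1, n5}.
States satisfying E[blocked U done]: {n1, n5}.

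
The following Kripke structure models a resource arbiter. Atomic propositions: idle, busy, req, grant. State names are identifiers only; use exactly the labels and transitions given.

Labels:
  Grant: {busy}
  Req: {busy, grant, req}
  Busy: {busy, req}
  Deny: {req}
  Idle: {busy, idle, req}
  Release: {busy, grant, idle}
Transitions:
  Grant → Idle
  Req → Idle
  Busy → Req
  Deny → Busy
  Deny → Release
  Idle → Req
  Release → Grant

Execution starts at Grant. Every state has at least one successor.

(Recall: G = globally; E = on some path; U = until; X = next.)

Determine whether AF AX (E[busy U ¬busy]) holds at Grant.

States satisfying AX (E[busy U ¬busy]): ∅.
States satisfying AF AX (E[busy U ¬busy]): ∅.
There is a path from Grant along which AX (E[busy U ¬busy]) never holds.
Grant ∉ Sat(AF AX (E[busy U ¬busy])).

Does not hold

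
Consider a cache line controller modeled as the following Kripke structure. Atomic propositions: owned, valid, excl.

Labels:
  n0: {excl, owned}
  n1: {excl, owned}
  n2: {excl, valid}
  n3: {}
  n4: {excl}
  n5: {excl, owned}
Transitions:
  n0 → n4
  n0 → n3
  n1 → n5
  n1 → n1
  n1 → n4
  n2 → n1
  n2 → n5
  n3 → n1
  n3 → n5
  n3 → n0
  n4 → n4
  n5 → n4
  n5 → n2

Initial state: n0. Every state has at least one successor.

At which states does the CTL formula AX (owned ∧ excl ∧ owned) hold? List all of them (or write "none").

{n2, n3}

States satisfying owned ∧ excl ∧ owned: {n0, n1, n5}.
States satisfying AX (owned ∧ excl ∧ owned): {n2, n3}.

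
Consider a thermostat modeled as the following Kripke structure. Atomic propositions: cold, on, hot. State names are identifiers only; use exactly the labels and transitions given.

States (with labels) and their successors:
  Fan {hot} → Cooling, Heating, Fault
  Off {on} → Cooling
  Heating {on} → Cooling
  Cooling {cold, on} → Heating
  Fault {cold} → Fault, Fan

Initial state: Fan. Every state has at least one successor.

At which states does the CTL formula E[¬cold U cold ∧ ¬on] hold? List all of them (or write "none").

States satisfying ¬cold: {Fan, Off, Heating}.
States satisfying cold ∧ ¬on: {Fault}.
States satisfying E[¬cold U cold ∧ ¬on]: {Fan, Fault}.

{Fan, Fault}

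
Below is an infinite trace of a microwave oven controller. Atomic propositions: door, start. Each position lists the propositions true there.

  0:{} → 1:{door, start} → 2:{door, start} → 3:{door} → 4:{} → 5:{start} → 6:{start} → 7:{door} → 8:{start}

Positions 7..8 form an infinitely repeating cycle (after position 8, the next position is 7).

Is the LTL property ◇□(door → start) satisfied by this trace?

□(door → start) is false at every position 0..8, so it never becomes true and ◇□(door → start) fails.

Does not hold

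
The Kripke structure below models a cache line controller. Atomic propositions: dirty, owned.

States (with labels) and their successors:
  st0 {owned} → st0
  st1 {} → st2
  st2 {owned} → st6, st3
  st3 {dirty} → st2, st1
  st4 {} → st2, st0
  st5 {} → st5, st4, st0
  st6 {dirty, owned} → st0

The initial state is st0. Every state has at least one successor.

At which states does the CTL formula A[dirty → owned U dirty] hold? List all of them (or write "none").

States satisfying dirty → owned: {st0, st1, st2, st4, st5, st6}.
States satisfying dirty: {st3, st6}.
States satisfying A[dirty → owned U dirty]: {st1, st2, st3, st6}.

{st1, st2, st3, st6}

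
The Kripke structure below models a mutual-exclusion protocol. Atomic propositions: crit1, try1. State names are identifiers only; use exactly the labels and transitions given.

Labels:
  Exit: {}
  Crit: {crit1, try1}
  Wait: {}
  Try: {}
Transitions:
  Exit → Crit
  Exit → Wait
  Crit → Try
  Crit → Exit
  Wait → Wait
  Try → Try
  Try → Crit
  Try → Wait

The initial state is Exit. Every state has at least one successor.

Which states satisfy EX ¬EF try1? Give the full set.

{Exit, Wait, Try}

States satisfying ¬EF try1: {Wait}.
States satisfying EX ¬EF try1: {Exit, Wait, Try}.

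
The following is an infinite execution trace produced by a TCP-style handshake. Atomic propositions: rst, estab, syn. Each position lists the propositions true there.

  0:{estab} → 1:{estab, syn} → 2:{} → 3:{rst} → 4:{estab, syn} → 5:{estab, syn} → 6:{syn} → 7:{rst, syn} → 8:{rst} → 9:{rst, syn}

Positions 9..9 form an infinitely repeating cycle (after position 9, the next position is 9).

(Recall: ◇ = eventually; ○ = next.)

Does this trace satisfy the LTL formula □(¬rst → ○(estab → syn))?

¬rst → ○(estab → syn) holds at every position 0..9, and those are all positions ever visited, so □(¬rst → ○(estab → syn)) holds.
Positions where ¬rst holds: 0, 1, 2, 4, 5, 6.
Check ○(estab → syn) at each: 0→ok, 1→ok, 2→ok, 4→ok, 5→ok, 6→ok.

Yes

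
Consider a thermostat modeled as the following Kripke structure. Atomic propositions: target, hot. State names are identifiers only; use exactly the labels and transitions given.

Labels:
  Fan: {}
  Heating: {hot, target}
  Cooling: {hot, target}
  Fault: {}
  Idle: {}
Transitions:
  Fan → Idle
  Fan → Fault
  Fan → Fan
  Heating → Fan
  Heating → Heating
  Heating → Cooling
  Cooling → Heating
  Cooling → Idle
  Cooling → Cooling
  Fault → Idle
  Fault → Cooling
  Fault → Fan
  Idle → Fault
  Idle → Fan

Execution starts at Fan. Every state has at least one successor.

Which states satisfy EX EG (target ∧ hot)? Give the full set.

{Heating, Cooling, Fault}

States satisfying EG (target ∧ hot): {Heating, Cooling}.
States satisfying EX EG (target ∧ hot): {Heating, Cooling, Fault}.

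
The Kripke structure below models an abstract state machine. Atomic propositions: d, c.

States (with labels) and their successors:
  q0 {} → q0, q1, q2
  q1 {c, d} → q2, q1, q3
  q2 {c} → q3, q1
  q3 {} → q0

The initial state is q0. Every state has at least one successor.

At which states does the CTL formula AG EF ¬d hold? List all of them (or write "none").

{q0, q1, q2, q3}

States satisfying EF ¬d: {q0, q1, q2, q3}.
States satisfying AG EF ¬d: {q0, q1, q2, q3}.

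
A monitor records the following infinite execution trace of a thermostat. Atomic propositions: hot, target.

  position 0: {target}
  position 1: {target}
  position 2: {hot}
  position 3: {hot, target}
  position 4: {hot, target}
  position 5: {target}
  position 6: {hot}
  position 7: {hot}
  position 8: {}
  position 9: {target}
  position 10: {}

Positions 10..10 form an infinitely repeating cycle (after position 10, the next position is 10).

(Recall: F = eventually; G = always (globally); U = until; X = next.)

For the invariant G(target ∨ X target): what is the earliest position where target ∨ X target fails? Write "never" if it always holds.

6

Check target ∨ X target at each position in order: 0 ✓, 1 ✓, 2 ✓, 3 ✓, 4 ✓, 5 ✓.
At position 6 the labels are {hot} and the next position 7 has {hot}, so target ∨ X target is false there. This is the first violation.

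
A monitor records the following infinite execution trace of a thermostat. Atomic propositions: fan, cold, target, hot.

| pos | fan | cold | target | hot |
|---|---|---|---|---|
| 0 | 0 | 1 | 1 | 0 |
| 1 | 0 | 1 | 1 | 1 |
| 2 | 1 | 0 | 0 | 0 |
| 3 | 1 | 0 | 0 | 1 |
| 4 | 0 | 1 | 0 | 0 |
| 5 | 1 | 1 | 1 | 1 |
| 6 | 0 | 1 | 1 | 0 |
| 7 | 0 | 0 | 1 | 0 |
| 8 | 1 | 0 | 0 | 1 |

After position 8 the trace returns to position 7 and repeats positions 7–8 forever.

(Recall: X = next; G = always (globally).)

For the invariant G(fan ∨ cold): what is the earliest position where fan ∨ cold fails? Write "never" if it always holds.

7

Check fan ∨ cold at each position in order: 0 ✓, 1 ✓, 2 ✓, 3 ✓, 4 ✓, 5 ✓, 6 ✓.
At position 7 the labels are {target}, so fan ∨ cold is false there. This is the first violation.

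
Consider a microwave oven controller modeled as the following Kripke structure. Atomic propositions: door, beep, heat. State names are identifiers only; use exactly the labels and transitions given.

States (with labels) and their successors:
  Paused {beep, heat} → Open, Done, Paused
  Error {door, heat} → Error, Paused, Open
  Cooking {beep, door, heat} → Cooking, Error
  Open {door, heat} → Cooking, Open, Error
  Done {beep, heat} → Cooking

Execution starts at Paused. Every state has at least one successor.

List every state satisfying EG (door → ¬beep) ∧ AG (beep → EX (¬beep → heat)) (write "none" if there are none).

{Paused, Error, Open}

States satisfying door → ¬beep: {Paused, Error, Open, Done}.
States satisfying EG (door → ¬beep): {Paused, Error, Open}.
States satisfying beep → EX (¬beep → heat): {Paused, Error, Cooking, Open, Done}.
States satisfying AG (beep → EX (¬beep → heat)): {Paused, Error, Cooking, Open, Done}.
States satisfying EG (door → ¬beep) ∧ AG (beep → EX (¬beep → heat)): {Paused, Error, Open}.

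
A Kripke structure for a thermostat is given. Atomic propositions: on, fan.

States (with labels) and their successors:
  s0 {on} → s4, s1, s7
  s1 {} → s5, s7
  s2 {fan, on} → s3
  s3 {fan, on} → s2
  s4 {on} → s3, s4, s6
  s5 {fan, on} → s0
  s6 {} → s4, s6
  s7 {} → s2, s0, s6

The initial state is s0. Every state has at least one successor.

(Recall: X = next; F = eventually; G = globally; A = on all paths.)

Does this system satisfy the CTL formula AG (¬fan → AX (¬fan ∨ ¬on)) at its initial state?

No

States satisfying ¬fan → AX (¬fan ∨ ¬on): {s0, s2, s3, s5, s6}.
States satisfying AG (¬fan → AX (¬fan ∨ ¬on)): {s2, s3}.
s1 is reachable from s0 and violates ¬fan → AX (¬fan ∨ ¬on), so AG fails at s0.
s0 ∉ Sat(AG (¬fan → AX (¬fan ∨ ¬on))).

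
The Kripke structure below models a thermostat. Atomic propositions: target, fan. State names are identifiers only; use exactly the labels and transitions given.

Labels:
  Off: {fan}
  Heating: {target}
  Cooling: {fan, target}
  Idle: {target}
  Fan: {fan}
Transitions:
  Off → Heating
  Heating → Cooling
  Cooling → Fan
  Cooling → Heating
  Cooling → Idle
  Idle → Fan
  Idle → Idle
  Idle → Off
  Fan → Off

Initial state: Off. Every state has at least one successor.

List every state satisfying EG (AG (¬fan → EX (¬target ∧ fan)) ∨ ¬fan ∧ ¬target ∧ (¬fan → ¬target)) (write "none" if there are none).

none

States satisfying EG (AG (¬fan → EX (¬target ∧ fan)) ∨ ¬fan ∧ ¬target ∧ (¬fan → ¬target)): ∅.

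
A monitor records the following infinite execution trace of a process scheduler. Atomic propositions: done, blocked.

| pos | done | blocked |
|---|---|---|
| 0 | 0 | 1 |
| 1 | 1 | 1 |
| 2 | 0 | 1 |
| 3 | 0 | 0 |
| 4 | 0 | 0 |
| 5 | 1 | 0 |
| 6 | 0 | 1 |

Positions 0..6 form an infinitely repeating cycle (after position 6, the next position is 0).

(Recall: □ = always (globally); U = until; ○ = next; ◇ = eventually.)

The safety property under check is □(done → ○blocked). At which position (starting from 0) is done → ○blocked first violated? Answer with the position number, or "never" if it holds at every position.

done → ○blocked holds at every position 0..6, and those are all the positions the trace ever visits, so the invariant □(done → ○blocked) is never violated.

never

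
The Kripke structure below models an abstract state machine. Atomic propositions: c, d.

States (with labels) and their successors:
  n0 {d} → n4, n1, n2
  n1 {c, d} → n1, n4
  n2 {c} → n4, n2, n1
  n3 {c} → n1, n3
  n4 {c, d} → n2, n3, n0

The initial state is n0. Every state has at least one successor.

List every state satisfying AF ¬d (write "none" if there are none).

States satisfying ¬d: {n2, n3}.
States satisfying AF ¬d: {n2, n3}.

{n2, n3}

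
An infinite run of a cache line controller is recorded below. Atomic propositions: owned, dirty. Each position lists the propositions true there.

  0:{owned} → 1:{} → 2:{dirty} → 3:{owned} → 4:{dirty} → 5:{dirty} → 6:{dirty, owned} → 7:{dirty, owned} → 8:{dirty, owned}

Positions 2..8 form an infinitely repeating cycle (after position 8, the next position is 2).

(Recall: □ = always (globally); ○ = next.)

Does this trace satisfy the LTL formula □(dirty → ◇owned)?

Yes

dirty → ◇owned holds at every position 0..8, and those are all positions ever visited, so □(dirty → ◇owned) holds.
Positions where dirty holds: 2, 4, 5, 6, 7, 8.
Check ◇owned at each: 2→ok, 4→ok, 5→ok, 6→ok, 7→ok, 8→ok.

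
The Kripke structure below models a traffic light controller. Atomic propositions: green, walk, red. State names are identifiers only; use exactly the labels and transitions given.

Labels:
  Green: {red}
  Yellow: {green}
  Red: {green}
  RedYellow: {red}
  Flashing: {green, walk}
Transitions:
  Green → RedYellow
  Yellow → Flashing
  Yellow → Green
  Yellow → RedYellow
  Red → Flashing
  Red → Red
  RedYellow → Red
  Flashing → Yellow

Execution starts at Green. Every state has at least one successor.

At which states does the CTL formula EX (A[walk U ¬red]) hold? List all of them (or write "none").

{Yellow, Red, RedYellow, Flashing}

States satisfying A[walk U ¬red]: {Yellow, Red, Flashing}.
States satisfying EX (A[walk U ¬red]): {Yellow, Red, RedYellow, Flashing}.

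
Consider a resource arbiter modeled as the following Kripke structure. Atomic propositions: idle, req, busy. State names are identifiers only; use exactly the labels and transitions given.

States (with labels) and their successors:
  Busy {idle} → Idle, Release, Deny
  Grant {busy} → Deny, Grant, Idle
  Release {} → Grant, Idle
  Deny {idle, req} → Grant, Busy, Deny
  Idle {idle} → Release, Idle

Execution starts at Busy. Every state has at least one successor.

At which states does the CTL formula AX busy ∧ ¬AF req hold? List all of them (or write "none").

none

States satisfying busy: {Grant}.
States satisfying AX busy: ∅.
States satisfying req: {Deny}.
States satisfying AF req: {Deny}.
States satisfying ¬AF req: {Busy, Grant, Release, Idle}.
States satisfying AX busy ∧ ¬AF req: ∅.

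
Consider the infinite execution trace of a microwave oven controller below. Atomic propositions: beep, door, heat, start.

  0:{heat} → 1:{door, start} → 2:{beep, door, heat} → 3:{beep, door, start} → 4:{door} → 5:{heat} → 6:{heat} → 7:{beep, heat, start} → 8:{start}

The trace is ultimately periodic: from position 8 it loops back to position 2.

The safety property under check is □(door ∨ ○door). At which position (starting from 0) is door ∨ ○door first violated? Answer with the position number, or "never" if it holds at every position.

5

Check door ∨ ○door at each position in order: 0 ✓, 1 ✓, 2 ✓, 3 ✓, 4 ✓.
At position 5 the labels are {heat} and the next position 6 has {heat}, so door ∨ ○door is false there. This is the first violation.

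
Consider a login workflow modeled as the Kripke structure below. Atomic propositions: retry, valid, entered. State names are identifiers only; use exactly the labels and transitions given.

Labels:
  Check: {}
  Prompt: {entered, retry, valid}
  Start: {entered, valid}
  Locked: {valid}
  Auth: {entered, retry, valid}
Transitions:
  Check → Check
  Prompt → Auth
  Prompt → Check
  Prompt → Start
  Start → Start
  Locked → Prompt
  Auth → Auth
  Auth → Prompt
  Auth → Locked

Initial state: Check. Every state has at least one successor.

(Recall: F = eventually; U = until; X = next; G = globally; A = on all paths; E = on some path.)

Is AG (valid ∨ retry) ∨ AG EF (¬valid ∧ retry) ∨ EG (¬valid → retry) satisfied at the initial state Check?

States satisfying valid ∨ retry: {Prompt, Start, Locked, Auth}.
States satisfying AG (valid ∨ retry): {Start}.
States satisfying EF (¬valid ∧ retry): ∅.
States satisfying AG EF (¬valid ∧ retry): ∅.
States satisfying AG (valid ∨ retry) ∨ AG EF (¬valid ∧ retry): {Start}.
States satisfying ¬valid → retry: {Prompt, Start, Locked, Auth}.
States satisfying EG (¬valid → retry): {Prompt, Start, Locked, Auth}.
States satisfying AG (valid ∨ retry) ∨ AG EF (¬valid ∧ retry) ∨ EG (¬valid → retry): {Prompt, Start, Locked, Auth}.
Check ∉ Sat(AG (valid ∨ retry) ∨ AG EF (¬valid ∧ retry) ∨ EG (¬valid → retry)).

Violated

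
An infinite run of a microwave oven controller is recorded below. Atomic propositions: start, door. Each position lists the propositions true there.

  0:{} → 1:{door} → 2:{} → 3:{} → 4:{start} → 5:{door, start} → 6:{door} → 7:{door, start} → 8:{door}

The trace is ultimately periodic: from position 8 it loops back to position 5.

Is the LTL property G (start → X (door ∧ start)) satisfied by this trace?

start → X (door ∧ start) must hold at every position from 0 onward. It fails at position 5, so G (start → X (door ∧ start)) is false.
Positions where start holds: 4, 5, 7.
Check X (door ∧ start) at each: 4→ok, 5→fails, 7→fails.

No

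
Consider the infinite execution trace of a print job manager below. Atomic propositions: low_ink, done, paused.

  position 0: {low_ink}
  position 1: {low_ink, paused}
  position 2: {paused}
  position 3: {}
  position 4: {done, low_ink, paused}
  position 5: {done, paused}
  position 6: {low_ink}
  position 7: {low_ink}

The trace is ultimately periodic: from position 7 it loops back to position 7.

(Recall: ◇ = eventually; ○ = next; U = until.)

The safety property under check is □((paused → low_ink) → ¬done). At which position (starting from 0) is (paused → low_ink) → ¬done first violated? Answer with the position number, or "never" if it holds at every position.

4

Check (paused → low_ink) → ¬done at each position in order: 0 ✓, 1 ✓, 2 ✓, 3 ✓.
At position 4 the labels are {done, low_ink, paused}, so (paused → low_ink) → ¬done is false there. This is the first violation.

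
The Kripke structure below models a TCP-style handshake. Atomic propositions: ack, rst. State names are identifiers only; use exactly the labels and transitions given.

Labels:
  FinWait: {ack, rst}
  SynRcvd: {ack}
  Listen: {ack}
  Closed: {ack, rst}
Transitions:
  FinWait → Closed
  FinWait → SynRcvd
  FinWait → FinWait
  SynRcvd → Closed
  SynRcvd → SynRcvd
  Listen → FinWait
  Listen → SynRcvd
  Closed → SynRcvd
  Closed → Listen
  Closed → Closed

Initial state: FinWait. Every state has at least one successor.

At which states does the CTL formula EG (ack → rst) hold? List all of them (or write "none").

States satisfying ack → rst: {FinWait, Closed}.
States satisfying EG (ack → rst): {FinWait, Closed}.

{FinWait, Closed}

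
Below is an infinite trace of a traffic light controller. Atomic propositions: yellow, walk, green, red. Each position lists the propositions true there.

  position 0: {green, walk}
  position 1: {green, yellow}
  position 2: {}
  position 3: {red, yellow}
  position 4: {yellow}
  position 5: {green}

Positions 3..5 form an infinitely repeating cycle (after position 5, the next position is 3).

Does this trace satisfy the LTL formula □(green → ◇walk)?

Violated

green → ◇walk must hold at every position from 0 onward. It fails at position 1, so □(green → ◇walk) is false.
Positions where green holds: 0, 1, 5.
Check ◇walk at each: 0→ok, 1→fails, 5→fails.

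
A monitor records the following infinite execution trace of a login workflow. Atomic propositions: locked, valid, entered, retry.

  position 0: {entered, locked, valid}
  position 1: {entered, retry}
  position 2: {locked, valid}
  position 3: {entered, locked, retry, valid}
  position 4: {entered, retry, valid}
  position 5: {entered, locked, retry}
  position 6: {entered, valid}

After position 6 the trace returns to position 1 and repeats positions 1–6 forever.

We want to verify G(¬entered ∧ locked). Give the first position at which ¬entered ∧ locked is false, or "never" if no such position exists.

At position 0 the labels are {entered, locked, valid}, so ¬entered ∧ locked is false there. This is the first violation.

0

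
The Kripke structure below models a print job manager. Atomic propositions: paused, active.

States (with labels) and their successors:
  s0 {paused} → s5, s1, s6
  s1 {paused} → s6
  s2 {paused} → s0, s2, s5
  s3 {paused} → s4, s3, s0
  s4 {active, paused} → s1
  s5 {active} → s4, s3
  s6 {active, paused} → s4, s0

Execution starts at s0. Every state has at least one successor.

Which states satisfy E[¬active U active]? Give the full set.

{s0, s1, s2, s3, s4, s5, s6}

States satisfying ¬active: {s0, s1, s2, s3}.
States satisfying active: {s4, s5, s6}.
States satisfying E[¬active U active]: {s0, s1, s2, s3, s4, s5, s6}.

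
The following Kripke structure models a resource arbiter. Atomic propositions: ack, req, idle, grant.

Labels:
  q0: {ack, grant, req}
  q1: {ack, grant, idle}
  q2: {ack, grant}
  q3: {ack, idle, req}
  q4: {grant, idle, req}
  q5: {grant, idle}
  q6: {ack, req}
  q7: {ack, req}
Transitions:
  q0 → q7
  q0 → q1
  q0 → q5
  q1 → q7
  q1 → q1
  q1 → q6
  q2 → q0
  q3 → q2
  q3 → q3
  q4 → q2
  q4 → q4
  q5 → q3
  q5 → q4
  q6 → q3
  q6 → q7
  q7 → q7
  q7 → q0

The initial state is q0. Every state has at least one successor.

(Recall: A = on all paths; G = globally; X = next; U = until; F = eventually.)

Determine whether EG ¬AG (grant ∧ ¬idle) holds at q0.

Satisfied

States satisfying ¬AG (grant ∧ ¬idle): {q0, q1, q2, q3, q4, q5, q6, q7}.
States satisfying EG ¬AG (grant ∧ ¬idle): {q0, q1, q2, q3, q4, q5, q6, q7}.
q0 ∈ Sat(EG ¬AG (grant ∧ ¬idle)).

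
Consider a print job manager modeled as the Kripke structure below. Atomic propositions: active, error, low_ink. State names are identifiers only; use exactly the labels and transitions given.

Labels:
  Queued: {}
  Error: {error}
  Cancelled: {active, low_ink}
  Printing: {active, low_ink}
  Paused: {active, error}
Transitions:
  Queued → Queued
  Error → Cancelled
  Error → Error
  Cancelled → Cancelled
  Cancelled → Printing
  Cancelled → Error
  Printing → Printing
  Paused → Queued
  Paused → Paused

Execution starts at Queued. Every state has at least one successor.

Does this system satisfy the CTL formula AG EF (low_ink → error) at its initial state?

States satisfying EF (low_ink → error): {Queued, Error, Cancelled, Paused}.
States satisfying AG EF (low_ink → error): {Queued, Paused}.
Every state reachable from Queued satisfies EF (low_ink → error).
Queued ∈ Sat(AG EF (low_ink → error)).

Holds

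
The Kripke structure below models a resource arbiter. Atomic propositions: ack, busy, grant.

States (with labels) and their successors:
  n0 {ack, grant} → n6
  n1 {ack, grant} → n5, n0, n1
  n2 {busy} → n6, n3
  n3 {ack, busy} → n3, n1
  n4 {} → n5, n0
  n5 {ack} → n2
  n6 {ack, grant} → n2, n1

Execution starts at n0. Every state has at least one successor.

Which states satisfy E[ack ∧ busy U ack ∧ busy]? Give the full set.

States satisfying ack ∧ busy: {n3}.
States satisfying E[ack ∧ busy U ack ∧ busy]: {n3}.

{n3}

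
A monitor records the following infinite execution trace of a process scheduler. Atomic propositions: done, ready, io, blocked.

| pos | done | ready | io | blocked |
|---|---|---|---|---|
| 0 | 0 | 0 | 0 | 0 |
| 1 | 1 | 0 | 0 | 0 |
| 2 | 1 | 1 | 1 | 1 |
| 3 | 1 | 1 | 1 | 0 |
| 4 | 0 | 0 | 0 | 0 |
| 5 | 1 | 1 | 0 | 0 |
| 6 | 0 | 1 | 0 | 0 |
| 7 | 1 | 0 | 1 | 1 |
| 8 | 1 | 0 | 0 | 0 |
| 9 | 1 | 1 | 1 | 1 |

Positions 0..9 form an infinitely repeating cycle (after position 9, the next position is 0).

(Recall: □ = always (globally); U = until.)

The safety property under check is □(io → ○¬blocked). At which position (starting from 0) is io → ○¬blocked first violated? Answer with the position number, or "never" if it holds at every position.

never

io → ○¬blocked holds at every position 0..9, and those are all the positions the trace ever visits, so the invariant □(io → ○¬blocked) is never violated.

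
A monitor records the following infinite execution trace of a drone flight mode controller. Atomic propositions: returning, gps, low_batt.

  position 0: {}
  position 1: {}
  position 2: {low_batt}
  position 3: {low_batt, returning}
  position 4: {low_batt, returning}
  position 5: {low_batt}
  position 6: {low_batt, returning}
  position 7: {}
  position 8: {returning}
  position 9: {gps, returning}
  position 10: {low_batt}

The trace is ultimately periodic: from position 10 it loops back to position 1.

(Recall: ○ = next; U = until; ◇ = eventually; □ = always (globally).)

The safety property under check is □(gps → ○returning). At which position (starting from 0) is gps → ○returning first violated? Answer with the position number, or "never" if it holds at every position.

9

Check gps → ○returning at each position in order: 0 ✓, 1 ✓, 2 ✓, 3 ✓, 4 ✓, 5 ✓, 6 ✓, 7 ✓, 8 ✓.
At position 9 the labels are {gps, returning} and the next position 10 has {low_batt}, so gps → ○returning is false there. This is the first violation.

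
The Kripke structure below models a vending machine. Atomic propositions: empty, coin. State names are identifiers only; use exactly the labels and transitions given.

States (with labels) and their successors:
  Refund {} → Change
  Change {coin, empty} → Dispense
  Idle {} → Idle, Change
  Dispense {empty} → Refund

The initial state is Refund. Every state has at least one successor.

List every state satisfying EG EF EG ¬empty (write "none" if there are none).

States satisfying EF EG ¬empty: {Idle}.
States satisfying EG EF EG ¬empty: {Idle}.

{Idle}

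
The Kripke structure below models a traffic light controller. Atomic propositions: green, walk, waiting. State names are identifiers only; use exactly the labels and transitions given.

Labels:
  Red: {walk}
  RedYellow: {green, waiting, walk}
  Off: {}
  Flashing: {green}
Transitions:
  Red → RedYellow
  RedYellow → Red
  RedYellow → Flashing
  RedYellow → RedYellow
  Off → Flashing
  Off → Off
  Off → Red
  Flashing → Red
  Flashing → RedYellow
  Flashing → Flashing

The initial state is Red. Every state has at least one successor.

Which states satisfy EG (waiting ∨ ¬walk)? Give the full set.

{RedYellow, Off, Flashing}

States satisfying waiting ∨ ¬walk: {RedYellow, Off, Flashing}.
States satisfying EG (waiting ∨ ¬walk): {RedYellow, Off, Flashing}.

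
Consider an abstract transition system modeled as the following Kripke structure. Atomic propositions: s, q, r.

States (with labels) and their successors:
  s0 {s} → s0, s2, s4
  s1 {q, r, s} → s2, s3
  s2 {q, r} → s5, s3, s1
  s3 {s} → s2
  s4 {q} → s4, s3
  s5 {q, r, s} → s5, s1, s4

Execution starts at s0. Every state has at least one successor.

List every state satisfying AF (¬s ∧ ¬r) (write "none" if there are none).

{s4}

States satisfying ¬s ∧ ¬r: {s4}.
States satisfying AF (¬s ∧ ¬r): {s4}.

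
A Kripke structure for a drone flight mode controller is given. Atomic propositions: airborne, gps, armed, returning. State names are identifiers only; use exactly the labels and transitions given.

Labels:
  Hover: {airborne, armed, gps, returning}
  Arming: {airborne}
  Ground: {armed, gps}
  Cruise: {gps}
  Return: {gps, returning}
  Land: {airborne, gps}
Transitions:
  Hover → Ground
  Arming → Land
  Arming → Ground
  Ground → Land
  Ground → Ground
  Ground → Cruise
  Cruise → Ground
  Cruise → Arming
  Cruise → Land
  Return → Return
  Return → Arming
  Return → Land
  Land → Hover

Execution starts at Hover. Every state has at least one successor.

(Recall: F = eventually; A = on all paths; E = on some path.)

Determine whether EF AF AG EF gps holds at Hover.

States satisfying AF AG EF gps: {Hover, Arming, Ground, Cruise, Return, Land}.
States satisfying EF AF AG EF gps: {Hover, Arming, Ground, Cruise, Return, Land}.
Some path from Hover reaches a state where AF AG EF gps holds.
Hover ∈ Sat(EF AF AG EF gps).

Holds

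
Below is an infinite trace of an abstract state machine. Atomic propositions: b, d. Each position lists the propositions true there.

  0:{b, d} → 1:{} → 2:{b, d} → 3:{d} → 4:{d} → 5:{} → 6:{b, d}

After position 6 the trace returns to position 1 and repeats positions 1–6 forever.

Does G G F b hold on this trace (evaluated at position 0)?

Yes

G F b holds at every position 0..6, and those are all positions ever visited, so G G F b holds.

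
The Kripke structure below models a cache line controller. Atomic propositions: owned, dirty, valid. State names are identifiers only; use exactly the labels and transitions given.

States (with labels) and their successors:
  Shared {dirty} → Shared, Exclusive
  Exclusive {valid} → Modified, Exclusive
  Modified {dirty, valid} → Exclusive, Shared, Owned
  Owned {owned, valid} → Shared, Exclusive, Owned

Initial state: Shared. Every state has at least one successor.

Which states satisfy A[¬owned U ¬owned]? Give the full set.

{Shared, Exclusive, Modified}

States satisfying ¬owned: {Shared, Exclusive, Modified}.
States satisfying A[¬owned U ¬owned]: {Shared, Exclusive, Modified}.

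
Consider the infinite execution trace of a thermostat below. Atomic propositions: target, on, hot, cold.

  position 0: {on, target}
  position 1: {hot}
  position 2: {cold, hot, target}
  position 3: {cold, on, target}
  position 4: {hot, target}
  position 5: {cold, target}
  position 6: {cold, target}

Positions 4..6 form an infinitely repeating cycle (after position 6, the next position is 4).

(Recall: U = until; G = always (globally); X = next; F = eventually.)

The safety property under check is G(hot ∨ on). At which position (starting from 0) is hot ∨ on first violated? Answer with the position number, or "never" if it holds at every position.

5

Check hot ∨ on at each position in order: 0 ✓, 1 ✓, 2 ✓, 3 ✓, 4 ✓.
At position 5 the labels are {cold, target}, so hot ∨ on is false there. This is the first violation.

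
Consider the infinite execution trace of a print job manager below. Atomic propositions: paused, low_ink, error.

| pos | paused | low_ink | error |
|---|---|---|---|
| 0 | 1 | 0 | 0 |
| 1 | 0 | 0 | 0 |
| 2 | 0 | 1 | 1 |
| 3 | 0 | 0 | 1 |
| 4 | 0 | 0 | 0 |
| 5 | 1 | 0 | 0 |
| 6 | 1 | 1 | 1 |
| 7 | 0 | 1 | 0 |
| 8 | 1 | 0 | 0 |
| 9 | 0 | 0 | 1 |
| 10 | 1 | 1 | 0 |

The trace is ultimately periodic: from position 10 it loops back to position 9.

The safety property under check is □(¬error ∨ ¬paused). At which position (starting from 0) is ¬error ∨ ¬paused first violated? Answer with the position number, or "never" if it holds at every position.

6

Check ¬error ∨ ¬paused at each position in order: 0 ✓, 1 ✓, 2 ✓, 3 ✓, 4 ✓, 5 ✓.
At position 6 the labels are {error, low_ink, paused}, so ¬error ∨ ¬paused is false there. This is the first violation.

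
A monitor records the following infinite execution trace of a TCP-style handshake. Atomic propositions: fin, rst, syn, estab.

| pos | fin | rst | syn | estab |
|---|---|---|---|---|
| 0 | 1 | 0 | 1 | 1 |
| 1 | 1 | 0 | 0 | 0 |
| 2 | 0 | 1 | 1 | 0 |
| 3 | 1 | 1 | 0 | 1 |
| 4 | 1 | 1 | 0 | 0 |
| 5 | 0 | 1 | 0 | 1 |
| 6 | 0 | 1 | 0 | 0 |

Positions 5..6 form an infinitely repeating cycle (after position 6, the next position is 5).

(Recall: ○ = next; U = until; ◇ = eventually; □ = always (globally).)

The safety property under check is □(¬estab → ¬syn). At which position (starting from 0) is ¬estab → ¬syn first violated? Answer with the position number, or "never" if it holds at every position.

Check ¬estab → ¬syn at each position in order: 0 ✓, 1 ✓.
At position 2 the labels are {rst, syn}, so ¬estab → ¬syn is false there. This is the first violation.

2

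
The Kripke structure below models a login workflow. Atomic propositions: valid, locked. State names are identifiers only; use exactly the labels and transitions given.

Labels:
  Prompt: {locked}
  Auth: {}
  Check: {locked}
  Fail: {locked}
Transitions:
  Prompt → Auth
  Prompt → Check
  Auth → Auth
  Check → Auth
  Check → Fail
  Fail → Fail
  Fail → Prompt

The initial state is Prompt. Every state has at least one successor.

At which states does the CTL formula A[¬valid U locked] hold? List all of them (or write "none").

{Prompt, Check, Fail}

States satisfying ¬valid: {Prompt, Auth, Check, Fail}.
States satisfying locked: {Prompt, Check, Fail}.
States satisfying A[¬valid U locked]: {Prompt, Check, Fail}.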